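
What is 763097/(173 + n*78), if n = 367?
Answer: 763097/28799 ≈ 26.497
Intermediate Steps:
763097/(173 + n*78) = 763097/(173 + 367*78) = 763097/(173 + 28626) = 763097/28799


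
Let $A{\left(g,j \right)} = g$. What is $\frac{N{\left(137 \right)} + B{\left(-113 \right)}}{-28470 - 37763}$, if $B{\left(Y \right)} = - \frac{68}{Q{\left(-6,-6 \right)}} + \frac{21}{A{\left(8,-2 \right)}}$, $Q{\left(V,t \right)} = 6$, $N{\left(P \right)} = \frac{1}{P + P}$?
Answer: $\frac{28621}{217774104} \approx 0.00013143$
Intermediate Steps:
$N{\left(P \right)} = \frac{1}{2 P}$
$B{\left(Y \right)} = - \frac{209}{24}$ ($B{\left(Y \right)} = - \frac{68}{6} + \frac{21}{8} = \left(-68\right) \frac{1}{6} + 21 \cdot \frac{1}{8} = - \frac{34}{3} + \frac{21}{8} = - \frac{209}{24}$)
$\frac{N{\left(137 \right)} + B{\left(-113 \right)}}{-28470 - 37763} = \frac{\frac{1}{2 \cdot 137} - \frac{209}{24}}{-28470 - 37763} = \frac{\frac{1}{2} \cdot \frac{1}{137} - \frac{209}{24}}{-66233} = \left(\frac{1}{274} - \frac{209}{24}\right) \left(- \frac{1}{66233}\right) = \left(- \frac{28621}{3288}\right) \left(- \frac{1}{66233}\right) = \frac{28621}{217774104}$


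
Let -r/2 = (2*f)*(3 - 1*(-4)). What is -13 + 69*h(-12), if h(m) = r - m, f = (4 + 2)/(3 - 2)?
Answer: -10777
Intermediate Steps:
f = 6 (f = 6/1 = 6*1 = 6)
r = -168 (r = -2*2*6*(3 - 1*(-4)) = -24*(3 + 4) = -24*7 = -2*84 = -168)
h(m) = -168 - m
-13 + 69*h(-12) = -13 + 69*(-168 - 1*(-12)) = -13 + 69*(-168 + 12) = -13 + 69*(-156) = -13 - 10764 = -10777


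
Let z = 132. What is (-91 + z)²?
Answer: 1681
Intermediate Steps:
(-91 + z)² = (-91 + 132)² = 41² = 1681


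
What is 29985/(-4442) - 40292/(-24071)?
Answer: -542791871/106923382 ≈ -5.0765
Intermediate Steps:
29985/(-4442) - 40292/(-24071) = 29985*(-1/4442) - 40292*(-1/24071) = -29985/4442 + 40292/24071 = -542791871/106923382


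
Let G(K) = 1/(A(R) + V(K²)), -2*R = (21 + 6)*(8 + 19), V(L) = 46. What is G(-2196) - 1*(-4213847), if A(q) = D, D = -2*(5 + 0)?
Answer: 151698493/36 ≈ 4.2138e+6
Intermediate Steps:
D = -10 (D = -2*5 = -10)
R = -729/2 (R = -(21 + 6)*(8 + 19)/2 = -27*27/2 = -½*729 = -729/2 ≈ -364.50)
A(q) = -10
G(K) = 1/36 (G(K) = 1/(-10 + 46) = 1/36)
G(-2196) - 1*(-4213847) = 1/36 - 1*(-4213847) = 1/36 + 4213847 = 151698493/36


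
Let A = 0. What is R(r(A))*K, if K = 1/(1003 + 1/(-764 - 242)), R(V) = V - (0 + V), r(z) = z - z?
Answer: 0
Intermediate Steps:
r(z) = 0
R(V) = 0 (R(V) = V - V = 0)
K = 1006/1009017 (K = 1/(1003 + 1/(-1006)) = 1/(1003 - 1/1006) = 1/(1009017/1006) = 1006/1009017 ≈ 0.00099701)
R(r(A))*K = 0*(1006/1009017) = 0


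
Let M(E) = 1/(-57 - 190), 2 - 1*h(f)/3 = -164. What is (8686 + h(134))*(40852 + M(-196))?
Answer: 92670628512/247 ≈ 3.7518e+8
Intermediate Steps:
h(f) = 498 (h(f) = 6 - 3*(-164) = 6 + 492 = 498)
M(E) = -1/247 (M(E) = 1/(-247) = -1/247)
(8686 + h(134))*(40852 + M(-196)) = (8686 + 498)*(40852 - 1/247) = 9184*(10090443/247) = 92670628512/247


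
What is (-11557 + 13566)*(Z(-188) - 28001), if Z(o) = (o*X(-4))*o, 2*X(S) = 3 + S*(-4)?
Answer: 618303903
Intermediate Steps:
X(S) = 3/2 - 2*S (X(S) = (3 + S*(-4))/2 = (3 - 4*S)/2 = 3/2 - 2*S)
Z(o) = 19*o**2/2 (Z(o) = (o*(3/2 - 2*(-4)))*o = (o*(3/2 + 8))*o = (o*(19/2))*o = (19*o/2)*o = 19*o**2/2)
(-11557 + 13566)*(Z(-188) - 28001) = (-11557 + 13566)*((19/2)*(-188)**2 - 28001) = 2009*((19/2)*35344 - 28001) = 2009*(335768 - 28001) = 2009*307767 = 618303903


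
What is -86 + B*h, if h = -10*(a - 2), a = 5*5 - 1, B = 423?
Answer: -93146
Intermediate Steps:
a = 24 (a = 25 - 1 = 24)
h = -220 (h = -10*(24 - 2) = -10*22 = -220)
-86 + B*h = -86 + 423*(-220) = -86 - 93060 = -93146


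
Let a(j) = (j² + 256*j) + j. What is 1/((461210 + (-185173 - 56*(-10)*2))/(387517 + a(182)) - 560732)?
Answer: -467415/262094270623 ≈ -1.7834e-6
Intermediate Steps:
a(j) = j² + 257*j
1/((461210 + (-185173 - 56*(-10)*2))/(387517 + a(182)) - 560732) = 1/((461210 + (-185173 - 56*(-10)*2))/(387517 + 182*(257 + 182)) - 560732) = 1/((461210 + (-185173 + 560*2))/(387517 + 182*439) - 560732) = 1/((461210 + (-185173 + 1120))/(387517 + 79898) - 560732) = 1/((461210 - 184053)/467415 - 560732) = 1/(277157*(1/467415) - 560732) = 1/(277157/467415 - 560732) = 1/(-262094270623/467415) = -467415/262094270623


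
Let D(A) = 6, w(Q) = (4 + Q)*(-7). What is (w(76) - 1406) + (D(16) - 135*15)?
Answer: -3985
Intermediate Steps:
w(Q) = -28 - 7*Q
(w(76) - 1406) + (D(16) - 135*15) = ((-28 - 7*76) - 1406) + (6 - 135*15) = ((-28 - 532) - 1406) + (6 - 2025) = (-560 - 1406) - 2019 = -1966 - 2019 = -3985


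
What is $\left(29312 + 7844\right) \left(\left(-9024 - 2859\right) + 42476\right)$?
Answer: $1136713508$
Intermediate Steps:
$\left(29312 + 7844\right) \left(\left(-9024 - 2859\right) + 42476\right) = 37156 \left(\left(-9024 - 2859\right) + 42476\right) = 37156 \left(-11883 + 42476\right) = 37156 \cdot 30593 = 1136713508$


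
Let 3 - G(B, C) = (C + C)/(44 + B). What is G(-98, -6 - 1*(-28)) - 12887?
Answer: -347846/27 ≈ -12883.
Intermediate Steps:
G(B, C) = 3 - 2*C/(44 + B) (G(B, C) = 3 - (C + C)/(44 + B) = 3 - 2*C/(44 + B))
G(-98, -6 - 1*(-28)) - 12887 = (132 - 2*(-6 - 1*(-28)) + 3*(-98))/(44 - 98) - 12887 = (132 - 2*(-6 + 28) - 294)/(-54) - 12887 = -(132 - 2*22 - 294)/54 - 12887 = -(132 - 44 - 294)/54 - 12887 = -1/54*(-206) - 12887 = 103/27 - 12887 = -347846/27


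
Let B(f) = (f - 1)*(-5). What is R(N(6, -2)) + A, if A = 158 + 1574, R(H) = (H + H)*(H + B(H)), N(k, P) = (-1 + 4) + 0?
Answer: 1690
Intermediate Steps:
N(k, P) = 3 (N(k, P) = 3 + 0 = 3)
B(f) = 5 - 5*f (B(f) = (-1 + f)*(-5) = 5 - 5*f)
R(H) = 2*H*(5 - 4*H) (R(H) = (H + H)*(H + (5 - 5*H)) = (2*H)*(5 - 4*H) = 2*H*(5 - 4*H))
A = 1732
R(N(6, -2)) + A = 2*3*(5 - 4*3) + 1732 = 2*3*(5 - 12) + 1732 = 2*3*(-7) + 1732 = -42 + 1732 = 1690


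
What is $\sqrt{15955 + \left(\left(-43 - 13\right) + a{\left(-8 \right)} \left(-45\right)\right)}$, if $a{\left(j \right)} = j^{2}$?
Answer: $\sqrt{13019} \approx 114.1$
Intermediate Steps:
$\sqrt{15955 + \left(\left(-43 - 13\right) + a{\left(-8 \right)} \left(-45\right)\right)} = \sqrt{15955 + \left(\left(-43 - 13\right) + \left(-8\right)^{2} \left(-45\right)\right)} = \sqrt{15955 + \left(\left(-43 - 13\right) + 64 \left(-45\right)\right)} = \sqrt{15955 - 2936} = \sqrt{13019}$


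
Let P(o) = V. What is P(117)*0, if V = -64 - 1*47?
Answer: 0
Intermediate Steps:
V = -111 (V = -64 - 47 = -111)
P(o) = -111
P(117)*0 = -111*0 = 0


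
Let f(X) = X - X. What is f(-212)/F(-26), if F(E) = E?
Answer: 0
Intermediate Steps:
f(X) = 0
f(-212)/F(-26) = 0/(-26) = 0*(-1/26) = 0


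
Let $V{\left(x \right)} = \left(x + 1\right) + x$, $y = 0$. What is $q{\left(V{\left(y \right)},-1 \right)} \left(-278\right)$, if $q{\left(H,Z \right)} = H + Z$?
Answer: $0$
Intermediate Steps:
$V{\left(x \right)} = 1 + 2 x$ ($V{\left(x \right)} = \left(1 + x\right) + x = 1 + 2 x$)
$q{\left(V{\left(y \right)},-1 \right)} \left(-278\right) = \left(\left(1 + 2 \cdot 0\right) - 1\right) \left(-278\right) = \left(\left(1 + 0\right) - 1\right) \left(-278\right) = \left(1 - 1\right) \left(-278\right) = 0 \left(-278\right) = 0$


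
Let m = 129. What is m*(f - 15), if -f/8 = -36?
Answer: 35217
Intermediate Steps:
f = 288 (f = -8*(-36) = 288)
m*(f - 15) = 129*(288 - 15) = 129*273 = 35217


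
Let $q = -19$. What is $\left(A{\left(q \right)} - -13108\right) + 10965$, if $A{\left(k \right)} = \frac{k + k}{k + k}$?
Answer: $24074$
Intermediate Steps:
$A{\left(k \right)} = 1$ ($A{\left(k \right)} = \frac{2 k}{2 k} = 2 k \frac{1}{2 k} = 1$)
$\left(A{\left(q \right)} - -13108\right) + 10965 = \left(1 - -13108\right) + 10965 = \left(1 + 13108\right) + 10965 = 13109 + 10965 = 24074$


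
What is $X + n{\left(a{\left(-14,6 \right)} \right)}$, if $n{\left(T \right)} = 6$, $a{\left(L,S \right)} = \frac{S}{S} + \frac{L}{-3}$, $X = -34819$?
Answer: $-34813$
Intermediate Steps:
$a{\left(L,S \right)} = 1 - \frac{L}{3}$ ($a{\left(L,S \right)} = 1 + L \left(- \frac{1}{3}\right) = 1 - \frac{L}{3}$)
$X + n{\left(a{\left(-14,6 \right)} \right)} = -34819 + 6 = -34813$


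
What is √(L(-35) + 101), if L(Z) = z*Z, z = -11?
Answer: 9*√6 ≈ 22.045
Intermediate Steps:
L(Z) = -11*Z
√(L(-35) + 101) = √(-11*(-35) + 101) = √(385 + 101) = √486 = 9*√6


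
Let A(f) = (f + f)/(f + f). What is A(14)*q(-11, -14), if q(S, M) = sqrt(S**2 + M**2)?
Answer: sqrt(317) ≈ 17.805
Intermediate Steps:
A(f) = 1 (A(f) = (2*f)/((2*f)) = (2*f)*(1/(2*f)) = 1)
q(S, M) = sqrt(M**2 + S**2)
A(14)*q(-11, -14) = 1*sqrt((-14)**2 + (-11)**2) = 1*sqrt(196 + 121) = 1*sqrt(317) = sqrt(317)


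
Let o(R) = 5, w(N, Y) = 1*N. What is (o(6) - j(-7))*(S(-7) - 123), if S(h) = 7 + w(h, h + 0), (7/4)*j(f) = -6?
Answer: -7257/7 ≈ -1036.7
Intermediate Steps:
j(f) = -24/7 (j(f) = (4/7)*(-6) = -24/7)
w(N, Y) = N
S(h) = 7 + h
(o(6) - j(-7))*(S(-7) - 123) = (5 - 1*(-24/7))*((7 - 7) - 123) = (5 + 24/7)*(0 - 123) = (59/7)*(-123) = -7257/7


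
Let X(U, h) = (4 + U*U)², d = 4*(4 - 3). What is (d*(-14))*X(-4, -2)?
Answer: -22400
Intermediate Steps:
d = 4 (d = 4*1 = 4)
X(U, h) = (4 + U²)²
(d*(-14))*X(-4, -2) = (4*(-14))*(4 + (-4)²)² = -56*(4 + 16)² = -56*20² = -56*400 = -22400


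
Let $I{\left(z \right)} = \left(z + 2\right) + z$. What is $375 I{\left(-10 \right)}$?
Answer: $-6750$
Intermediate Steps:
$I{\left(z \right)} = 2 + 2 z$ ($I{\left(z \right)} = \left(2 + z\right) + z = 2 + 2 z$)
$375 I{\left(-10 \right)} = 375 \left(2 + 2 \left(-10\right)\right) = 375 \left(2 - 20\right) = 375 \left(-18\right) = -6750$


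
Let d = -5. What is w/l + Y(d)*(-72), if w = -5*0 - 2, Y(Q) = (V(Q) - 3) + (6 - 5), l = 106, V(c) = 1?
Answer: 3815/53 ≈ 71.981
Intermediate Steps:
Y(Q) = -1 (Y(Q) = (1 - 3) + (6 - 5) = -2 + 1 = -1)
w = -2 (w = 0 - 2 = -2)
w/l + Y(d)*(-72) = -2/106 - 1*(-72) = -2*1/106 + 72 = -1/53 + 72 = 3815/53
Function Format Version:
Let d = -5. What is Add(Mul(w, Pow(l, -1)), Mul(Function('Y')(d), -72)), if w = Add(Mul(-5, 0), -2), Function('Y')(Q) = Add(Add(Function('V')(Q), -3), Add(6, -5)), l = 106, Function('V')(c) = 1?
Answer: Rational(3815, 53) ≈ 71.981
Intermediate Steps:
Function('Y')(Q) = -1 (Function('Y')(Q) = Add(Add(1, -3), Add(6, -5)) = Add(-2, 1) = -1)
w = -2 (w = Add(0, -2) = -2)
Add(Mul(w, Pow(l, -1)), Mul(Function('Y')(d), -72)) = Add(Mul(-2, Pow(106, -1)), Mul(-1, -72)) = Add(Mul(-2, Rational(1, 106)), 72) = Add(Rational(-1, 53), 72) = Rational(3815, 53)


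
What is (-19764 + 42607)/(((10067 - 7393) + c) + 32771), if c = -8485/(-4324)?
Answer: 98773132/153272665 ≈ 0.64443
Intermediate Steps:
c = 8485/4324 (c = -8485*(-1/4324) = 8485/4324 ≈ 1.9623)
(-19764 + 42607)/(((10067 - 7393) + c) + 32771) = (-19764 + 42607)/(((10067 - 7393) + 8485/4324) + 32771) = 22843/((2674 + 8485/4324) + 32771) = 22843/(11570861/4324 + 32771) = 22843/(153272665/4324) = 22843*(4324/153272665) = 98773132/153272665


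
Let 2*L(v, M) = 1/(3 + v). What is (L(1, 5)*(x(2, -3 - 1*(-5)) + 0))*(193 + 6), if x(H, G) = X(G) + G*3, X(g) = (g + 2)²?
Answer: 2189/4 ≈ 547.25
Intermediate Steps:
X(g) = (2 + g)²
L(v, M) = 1/(2*(3 + v))
x(H, G) = (2 + G)² + 3*G (x(H, G) = (2 + G)² + G*3 = (2 + G)² + 3*G)
(L(1, 5)*(x(2, -3 - 1*(-5)) + 0))*(193 + 6) = ((1/(2*(3 + 1)))*(((2 + (-3 - 1*(-5)))² + 3*(-3 - 1*(-5))) + 0))*(193 + 6) = (((½)/4)*(((2 + (-3 + 5))² + 3*(-3 + 5)) + 0))*199 = (((½)*(¼))*(((2 + 2)² + 3*2) + 0))*199 = (((4² + 6) + 0)/8)*199 = (((16 + 6) + 0)/8)*199 = ((22 + 0)/8)*199 = ((⅛)*22)*199 = (11/4)*199 = 2189/4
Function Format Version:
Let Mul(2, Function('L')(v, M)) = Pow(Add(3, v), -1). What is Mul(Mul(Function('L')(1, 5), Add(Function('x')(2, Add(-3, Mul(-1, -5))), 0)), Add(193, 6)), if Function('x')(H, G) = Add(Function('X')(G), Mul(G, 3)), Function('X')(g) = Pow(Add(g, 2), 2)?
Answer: Rational(2189, 4) ≈ 547.25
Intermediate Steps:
Function('X')(g) = Pow(Add(2, g), 2)
Function('L')(v, M) = Mul(Rational(1, 2), Pow(Add(3, v), -1))
Function('x')(H, G) = Add(Pow(Add(2, G), 2), Mul(3, G)) (Function('x')(H, G) = Add(Pow(Add(2, G), 2), Mul(G, 3)) = Add(Pow(Add(2, G), 2), Mul(3, G)))
Mul(Mul(Function('L')(1, 5), Add(Function('x')(2, Add(-3, Mul(-1, -5))), 0)), Add(193, 6)) = Mul(Mul(Mul(Rational(1, 2), Pow(Add(3, 1), -1)), Add(Add(Pow(Add(2, Add(-3, Mul(-1, -5))), 2), Mul(3, Add(-3, Mul(-1, -5)))), 0)), Add(193, 6)) = Mul(Mul(Mul(Rational(1, 2), Pow(4, -1)), Add(Add(Pow(Add(2, Add(-3, 5)), 2), Mul(3, Add(-3, 5))), 0)), 199) = Mul(Mul(Mul(Rational(1, 2), Rational(1, 4)), Add(Add(Pow(Add(2, 2), 2), Mul(3, 2)), 0)), 199) = Mul(Mul(Rational(1, 8), Add(Add(Pow(4, 2), 6), 0)), 199) = Mul(Mul(Rational(1, 8), Add(Add(16, 6), 0)), 199) = Mul(Mul(Rational(1, 8), Add(22, 0)), 199) = Mul(Mul(Rational(1, 8), 22), 199) = Mul(Rational(11, 4), 199) = Rational(2189, 4)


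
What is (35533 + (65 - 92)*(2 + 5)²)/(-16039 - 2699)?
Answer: -17105/9369 ≈ -1.8257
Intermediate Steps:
(35533 + (65 - 92)*(2 + 5)²)/(-16039 - 2699) = (35533 - 27*7²)/(-18738) = (35533 - 27*49)*(-1/18738) = (35533 - 1323)*(-1/18738) = 34210*(-1/18738) = -17105/9369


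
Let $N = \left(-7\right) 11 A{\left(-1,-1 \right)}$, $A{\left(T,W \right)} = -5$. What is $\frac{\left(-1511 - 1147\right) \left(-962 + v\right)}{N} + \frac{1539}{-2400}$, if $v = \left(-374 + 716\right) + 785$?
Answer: $- \frac{6382791}{5600} \approx -1139.8$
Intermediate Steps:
$v = 1127$ ($v = 342 + 785 = 1127$)
$N = 385$ ($N = \left(-7\right) 11 \left(-5\right) = \left(-77\right) \left(-5\right) = 385$)
$\frac{\left(-1511 - 1147\right) \left(-962 + v\right)}{N} + \frac{1539}{-2400} = \frac{\left(-1511 - 1147\right) \left(-962 + 1127\right)}{385} + \frac{1539}{-2400} = \left(-2658\right) 165 \cdot \frac{1}{385} + 1539 \left(- \frac{1}{2400}\right) = \left(-438570\right) \frac{1}{385} - \frac{513}{800} = - \frac{7974}{7} - \frac{513}{800} = - \frac{6382791}{5600}$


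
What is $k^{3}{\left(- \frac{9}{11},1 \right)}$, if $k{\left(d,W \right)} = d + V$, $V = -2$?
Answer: $- \frac{29791}{1331} \approx -22.382$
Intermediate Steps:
$k{\left(d,W \right)} = -2 + d$ ($k{\left(d,W \right)} = d - 2 = -2 + d$)
$k^{3}{\left(- \frac{9}{11},1 \right)} = \left(-2 - \frac{9}{11}\right)^{3} = \left(- \frac{31}{11}\right)^{3} = - \frac{29791}{1331}$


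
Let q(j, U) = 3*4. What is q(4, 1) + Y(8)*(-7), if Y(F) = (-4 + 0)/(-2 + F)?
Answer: 50/3 ≈ 16.667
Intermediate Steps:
Y(F) = -4/(-2 + F)
q(j, U) = 12
q(4, 1) + Y(8)*(-7) = 12 - 4/(-2 + 8)*(-7) = 12 - 4/6*(-7) = 12 - 4*1/6*(-7) = 12 - 2/3*(-7) = 12 + 14/3 = 50/3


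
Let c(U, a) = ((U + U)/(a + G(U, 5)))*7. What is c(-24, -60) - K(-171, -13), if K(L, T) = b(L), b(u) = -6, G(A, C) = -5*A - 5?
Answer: -6/55 ≈ -0.10909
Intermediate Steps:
G(A, C) = -5 - 5*A
K(L, T) = -6
c(U, a) = 14*U/(-5 + a - 5*U) (c(U, a) = ((U + U)/(a + (-5 - 5*U)))*7 = ((2*U)/(-5 + a - 5*U))*7 = (2*U/(-5 + a - 5*U))*7 = 14*U/(-5 + a - 5*U))
c(-24, -60) - K(-171, -13) = 14*(-24)/(-5 - 60 - 5*(-24)) - 1*(-6) = 14*(-24)/(-5 - 60 + 120) + 6 = 14*(-24)/55 + 6 = 14*(-24)*(1/55) + 6 = -336/55 + 6 = -6/55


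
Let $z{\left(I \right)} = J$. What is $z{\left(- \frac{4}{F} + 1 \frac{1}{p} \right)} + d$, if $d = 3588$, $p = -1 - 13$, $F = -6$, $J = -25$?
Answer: $3563$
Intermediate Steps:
$p = -14$ ($p = -1 - 13 = -14$)
$z{\left(I \right)} = -25$
$z{\left(- \frac{4}{F} + 1 \frac{1}{p} \right)} + d = -25 + 3588 = 3563$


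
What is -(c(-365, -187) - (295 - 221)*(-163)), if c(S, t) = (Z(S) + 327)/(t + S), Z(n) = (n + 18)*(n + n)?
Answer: -6404587/552 ≈ -11603.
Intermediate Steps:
Z(n) = 2*n*(18 + n) (Z(n) = (18 + n)*(2*n) = 2*n*(18 + n))
c(S, t) = (327 + 2*S*(18 + S))/(S + t) (c(S, t) = (2*S*(18 + S) + 327)/(t + S) = (327 + 2*S*(18 + S))/(S + t))
-(c(-365, -187) - (295 - 221)*(-163)) = -((327 + 2*(-365)*(18 - 365))/(-365 - 187) - (295 - 221)*(-163)) = -((327 + 2*(-365)*(-347))/(-552) - 74*(-163)) = -(-(327 + 253310)/552 - 1*(-12062)) = -(-1/552*253637 + 12062) = -(-253637/552 + 12062) = -1*6404587/552 = -6404587/552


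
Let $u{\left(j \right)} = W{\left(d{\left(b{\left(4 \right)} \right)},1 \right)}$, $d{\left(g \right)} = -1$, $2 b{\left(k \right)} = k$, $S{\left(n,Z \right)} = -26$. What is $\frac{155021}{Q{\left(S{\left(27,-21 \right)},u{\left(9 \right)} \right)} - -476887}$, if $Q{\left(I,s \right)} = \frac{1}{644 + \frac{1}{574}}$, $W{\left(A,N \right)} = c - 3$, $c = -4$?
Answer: $\frac{3016031463}{9278137807} \approx 0.32507$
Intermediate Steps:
$b{\left(k \right)} = \frac{k}{2}$
$W{\left(A,N \right)} = -7$ ($W{\left(A,N \right)} = -4 - 3 = -7$)
$u{\left(j \right)} = -7$
$Q{\left(I,s \right)} = \frac{574}{369657}$ ($Q{\left(I,s \right)} = \frac{1}{644 + \frac{1}{574}} = \frac{1}{\frac{369657}{574}} = \frac{574}{369657}$)
$\frac{155021}{Q{\left(S{\left(27,-21 \right)},u{\left(9 \right)} \right)} - -476887} = \frac{155021}{\frac{574}{369657} - -476887} = \frac{155021}{\frac{574}{369657} + 476887} = \frac{155021}{\frac{176284618333}{369657}} = 155021 \cdot \frac{369657}{176284618333} = \frac{3016031463}{9278137807}$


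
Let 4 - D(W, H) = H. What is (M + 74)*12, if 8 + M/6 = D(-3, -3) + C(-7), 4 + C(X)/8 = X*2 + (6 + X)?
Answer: -10128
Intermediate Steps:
D(W, H) = 4 - H
C(X) = 16 + 24*X (C(X) = -32 + 8*(X*2 + (6 + X)) = -32 + 8*(2*X + (6 + X)) = -32 + 8*(6 + 3*X) = -32 + (48 + 24*X) = 16 + 24*X)
M = -918 (M = -48 + 6*((4 - 1*(-3)) + (16 + 24*(-7))) = -48 + 6*((4 + 3) + (16 - 168)) = -48 + 6*(7 - 152) = -48 + 6*(-145) = -48 - 870 = -918)
(M + 74)*12 = (-918 + 74)*12 = -844*12 = -10128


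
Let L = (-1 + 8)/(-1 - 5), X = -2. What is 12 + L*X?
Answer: 43/3 ≈ 14.333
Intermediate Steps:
L = -7/6 (L = 7/(-6) = 7*(-1/6) = -7/6 ≈ -1.1667)
12 + L*X = 12 - 7/6*(-2) = 12 + 7/3 = 43/3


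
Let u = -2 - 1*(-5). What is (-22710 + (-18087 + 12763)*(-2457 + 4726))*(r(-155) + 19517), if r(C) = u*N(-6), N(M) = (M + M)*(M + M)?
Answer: -241440073834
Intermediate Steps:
N(M) = 4*M² (N(M) = (2*M)*(2*M) = 4*M²)
u = 3 (u = -2 + 5 = 3)
r(C) = 432 (r(C) = 3*(4*(-6)²) = 3*(4*36) = 3*144 = 432)
(-22710 + (-18087 + 12763)*(-2457 + 4726))*(r(-155) + 19517) = (-22710 + (-18087 + 12763)*(-2457 + 4726))*(432 + 19517) = (-22710 - 5324*2269)*19949 = (-22710 - 12080156)*19949 = -12102866*19949 = -241440073834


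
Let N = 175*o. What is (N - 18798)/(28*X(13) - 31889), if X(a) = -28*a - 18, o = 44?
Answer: 11098/42585 ≈ 0.26061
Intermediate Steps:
N = 7700 (N = 175*44 = 7700)
X(a) = -18 - 28*a
(N - 18798)/(28*X(13) - 31889) = (7700 - 18798)/(28*(-18 - 28*13) - 31889) = -11098/(28*(-18 - 364) - 31889) = -11098/(28*(-382) - 31889) = -11098/(-10696 - 31889) = -11098/(-42585) = -11098*(-1/42585) = 11098/42585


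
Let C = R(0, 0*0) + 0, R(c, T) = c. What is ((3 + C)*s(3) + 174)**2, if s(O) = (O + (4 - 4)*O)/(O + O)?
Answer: 123201/4 ≈ 30800.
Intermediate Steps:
s(O) = 1/2 (s(O) = (O + 0*O)/((2*O)) = (O + 0)*(1/(2*O)) = O*(1/(2*O)) = 1/2)
C = 0 (C = 0 + 0 = 0)
((3 + C)*s(3) + 174)**2 = ((3 + 0)*(1/2) + 174)**2 = (3*(1/2) + 174)**2 = (3/2 + 174)**2 = (351/2)**2 = 123201/4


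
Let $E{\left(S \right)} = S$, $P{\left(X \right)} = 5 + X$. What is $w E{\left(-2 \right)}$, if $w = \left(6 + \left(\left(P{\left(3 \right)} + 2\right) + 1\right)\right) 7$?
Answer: $-238$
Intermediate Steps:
$w = 119$ ($w = \left(6 + \left(\left(\left(5 + 3\right) + 2\right) + 1\right)\right) 7 = \left(6 + \left(\left(8 + 2\right) + 1\right)\right) 7 = \left(6 + \left(10 + 1\right)\right) 7 = \left(6 + 11\right) 7 = 17 \cdot 7 = 119$)
$w E{\left(-2 \right)} = 119 \left(-2\right) = -238$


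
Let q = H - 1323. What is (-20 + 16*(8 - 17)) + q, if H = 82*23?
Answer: 399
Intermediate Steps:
H = 1886
q = 563 (q = 1886 - 1323 = 563)
(-20 + 16*(8 - 17)) + q = (-20 + 16*(8 - 17)) + 563 = (-20 + 16*(-9)) + 563 = (-20 - 144) + 563 = -164 + 563 = 399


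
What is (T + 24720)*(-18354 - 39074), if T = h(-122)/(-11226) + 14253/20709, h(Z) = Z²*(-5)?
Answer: -18340550113402748/12915513 ≈ -1.4200e+9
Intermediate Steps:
h(Z) = -5*Z²
T = 94509331/12915513 (T = -5*(-122)²/(-11226) + 14253/20709 = -5*14884*(-1/11226) + 14253*(1/20709) = -74420*(-1/11226) + 4751/6903 = 37210/5613 + 4751/6903 = 94509331/12915513 ≈ 7.3175)
(T + 24720)*(-18354 - 39074) = (94509331/12915513 + 24720)*(-18354 - 39074) = (319365990691/12915513)*(-57428) = -18340550113402748/12915513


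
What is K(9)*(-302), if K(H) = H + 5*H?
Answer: -16308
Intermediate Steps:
K(H) = 6*H
K(9)*(-302) = (6*9)*(-302) = 54*(-302) = -16308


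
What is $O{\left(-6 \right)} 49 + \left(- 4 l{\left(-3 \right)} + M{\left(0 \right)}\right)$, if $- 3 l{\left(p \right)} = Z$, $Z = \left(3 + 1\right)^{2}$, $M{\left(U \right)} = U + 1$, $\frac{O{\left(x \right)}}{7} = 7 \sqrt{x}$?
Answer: $\frac{67}{3} + 2401 i \sqrt{6} \approx 22.333 + 5881.2 i$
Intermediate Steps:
$O{\left(x \right)} = 49 \sqrt{x}$ ($O{\left(x \right)} = 7 \cdot 7 \sqrt{x} = 49 \sqrt{x}$)
$M{\left(U \right)} = 1 + U$
$Z = 16$ ($Z = 4^{2} = 16$)
$l{\left(p \right)} = - \frac{16}{3}$ ($l{\left(p \right)} = \left(- \frac{1}{3}\right) 16 = - \frac{16}{3}$)
$O{\left(-6 \right)} 49 + \left(- 4 l{\left(-3 \right)} + M{\left(0 \right)}\right) = 49 \sqrt{-6} \cdot 49 + \left(\left(-4\right) \left(- \frac{16}{3}\right) + \left(1 + 0\right)\right) = 49 i \sqrt{6} \cdot 49 + \left(\frac{64}{3} + 1\right) = 49 i \sqrt{6} \cdot 49 + \frac{67}{3} = 2401 i \sqrt{6} + \frac{67}{3} = \frac{67}{3} + 2401 i \sqrt{6}$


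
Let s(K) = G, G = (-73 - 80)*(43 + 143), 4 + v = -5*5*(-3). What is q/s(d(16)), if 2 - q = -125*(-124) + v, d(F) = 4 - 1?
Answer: 15569/28458 ≈ 0.54709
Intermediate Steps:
d(F) = 3
v = 71 (v = -4 - 5*5*(-3) = -4 - 25*(-3) = -4 + 75 = 71)
G = -28458 (G = -153*186 = -28458)
s(K) = -28458
q = -15569 (q = 2 - (-125*(-124) + 71) = 2 - (15500 + 71) = 2 - 1*15571 = 2 - 15571 = -15569)
q/s(d(16)) = -15569/(-28458) = -15569*(-1/28458) = 15569/28458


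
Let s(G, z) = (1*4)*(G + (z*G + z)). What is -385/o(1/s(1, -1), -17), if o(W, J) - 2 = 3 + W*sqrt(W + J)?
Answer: -123200/1669 - 3080*I*sqrt(69)/1669 ≈ -73.817 - 15.329*I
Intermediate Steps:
s(G, z) = 4*G + 4*z + 4*G*z (s(G, z) = 4*(G + (G*z + z)) = 4*(G + (z + G*z)) = 4*(G + z + G*z) = 4*G + 4*z + 4*G*z)
o(W, J) = 5 + W*sqrt(J + W) (o(W, J) = 2 + (3 + W*sqrt(W + J)) = 2 + (3 + W*sqrt(J + W)) = 5 + W*sqrt(J + W))
-385/o(1/s(1, -1), -17) = -385/(5 + sqrt(-17 + 1/(4*1 + 4*(-1) + 4*1*(-1)))/(4*1 + 4*(-1) + 4*1*(-1))) = -385/(5 + sqrt(-17 + 1/(4 - 4 - 4))/(4 - 4 - 4)) = -385/(5 + sqrt(-17 + 1/(-4))/(-4)) = -385/(5 - sqrt(-17 - 1/4)/4) = -385/(5 - I*sqrt(69)/8)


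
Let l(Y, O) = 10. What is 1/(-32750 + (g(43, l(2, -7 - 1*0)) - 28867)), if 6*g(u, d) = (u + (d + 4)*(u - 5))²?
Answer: -6/39077 ≈ -0.00015354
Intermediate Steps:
g(u, d) = (u + (-5 + u)*(4 + d))²/6 (g(u, d) = (u + (d + 4)*(u - 5))²/6 = (u + (4 + d)*(-5 + u))²/6 = (u + (-5 + u)*(4 + d))²/6)
1/(-32750 + (g(43, l(2, -7 - 1*0)) - 28867)) = 1/(-32750 + ((-20 - 5*10 + 5*43 + 10*43)²/6 - 28867)) = 1/(-32750 + ((-20 - 50 + 215 + 430)²/6 - 28867)) = 1/(-32750 + ((⅙)*575² - 28867)) = 1/(-32750 + ((⅙)*330625 - 28867)) = 1/(-32750 + (330625/6 - 28867)) = 1/(-32750 + 157423/6) = 1/(-39077/6) = -6/39077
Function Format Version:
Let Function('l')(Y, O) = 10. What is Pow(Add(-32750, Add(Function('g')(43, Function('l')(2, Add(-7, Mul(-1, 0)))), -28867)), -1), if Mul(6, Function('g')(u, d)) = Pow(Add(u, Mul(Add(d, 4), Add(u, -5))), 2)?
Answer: Rational(-6, 39077) ≈ -0.00015354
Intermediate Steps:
Function('g')(u, d) = Mul(Rational(1, 6), Pow(Add(u, Mul(Add(-5, u), Add(4, d))), 2)) (Function('g')(u, d) = Mul(Rational(1, 6), Pow(Add(u, Mul(Add(d, 4), Add(u, -5))), 2)) = Mul(Rational(1, 6), Pow(Add(u, Mul(Add(4, d), Add(-5, u))), 2)) = Mul(Rational(1, 6), Pow(Add(u, Mul(Add(-5, u), Add(4, d))), 2)))
Pow(Add(-32750, Add(Function('g')(43, Function('l')(2, Add(-7, Mul(-1, 0)))), -28867)), -1) = Pow(Add(-32750, Add(Mul(Rational(1, 6), Pow(Add(-20, Mul(-5, 10), Mul(5, 43), Mul(10, 43)), 2)), -28867)), -1) = Pow(Add(-32750, Add(Mul(Rational(1, 6), Pow(Add(-20, -50, 215, 430), 2)), -28867)), -1) = Pow(Add(-32750, Add(Mul(Rational(1, 6), Pow(575, 2)), -28867)), -1) = Pow(Add(-32750, Add(Mul(Rational(1, 6), 330625), -28867)), -1) = Pow(Add(-32750, Add(Rational(330625, 6), -28867)), -1) = Pow(Add(-32750, Rational(157423, 6)), -1) = Pow(Rational(-39077, 6), -1) = Rational(-6, 39077)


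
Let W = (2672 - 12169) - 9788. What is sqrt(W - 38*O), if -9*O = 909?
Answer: I*sqrt(15447) ≈ 124.29*I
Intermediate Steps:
O = -101 (O = -1/9*909 = -101)
W = -19285 (W = -9497 - 9788 = -19285)
sqrt(W - 38*O) = sqrt(-19285 - 38*(-101)) = sqrt(-19285 + 3838) = sqrt(-15447) = I*sqrt(15447)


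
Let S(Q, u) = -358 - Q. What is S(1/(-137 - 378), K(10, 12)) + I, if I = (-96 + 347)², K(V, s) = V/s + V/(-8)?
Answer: 32261146/515 ≈ 62643.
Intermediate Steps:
K(V, s) = -V/8 + V/s (K(V, s) = V/s + V*(-⅛) = V/s - V/8 = -V/8 + V/s)
I = 63001 (I = 251² = 63001)
S(1/(-137 - 378), K(10, 12)) + I = (-358 - 1/(-137 - 378)) + 63001 = (-358 - 1/(-515)) + 63001 = (-358 - 1*(-1/515)) + 63001 = (-358 + 1/515) + 63001 = -184369/515 + 63001 = 32261146/515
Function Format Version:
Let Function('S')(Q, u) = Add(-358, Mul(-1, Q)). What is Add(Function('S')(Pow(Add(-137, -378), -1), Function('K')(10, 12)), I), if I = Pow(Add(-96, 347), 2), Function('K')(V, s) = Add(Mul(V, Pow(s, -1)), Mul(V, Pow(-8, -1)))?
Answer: Rational(32261146, 515) ≈ 62643.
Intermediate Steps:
Function('K')(V, s) = Add(Mul(Rational(-1, 8), V), Mul(V, Pow(s, -1))) (Function('K')(V, s) = Add(Mul(V, Pow(s, -1)), Mul(V, Rational(-1, 8))) = Add(Mul(V, Pow(s, -1)), Mul(Rational(-1, 8), V)) = Add(Mul(Rational(-1, 8), V), Mul(V, Pow(s, -1))))
I = 63001 (I = Pow(251, 2) = 63001)
Add(Function('S')(Pow(Add(-137, -378), -1), Function('K')(10, 12)), I) = Add(Add(-358, Mul(-1, Pow(Add(-137, -378), -1))), 63001) = Add(Add(-358, Mul(-1, Pow(-515, -1))), 63001) = Add(Add(-358, Mul(-1, Rational(-1, 515))), 63001) = Add(Add(-358, Rational(1, 515)), 63001) = Add(Rational(-184369, 515), 63001) = Rational(32261146, 515)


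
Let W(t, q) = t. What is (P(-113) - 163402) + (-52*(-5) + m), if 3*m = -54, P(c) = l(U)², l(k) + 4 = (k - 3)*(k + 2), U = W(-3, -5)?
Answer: -163156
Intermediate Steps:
U = -3
l(k) = -4 + (-3 + k)*(2 + k) (l(k) = -4 + (k - 3)*(k + 2) = -4 + (-3 + k)*(2 + k))
P(c) = 4 (P(c) = (-10 + (-3)² - 1*(-3))² = (-10 + 9 + 3)² = 2² = 4)
m = -18 (m = (⅓)*(-54) = -18)
(P(-113) - 163402) + (-52*(-5) + m) = (4 - 163402) + (-52*(-5) - 18) = -163398 + (260 - 18) = -163398 + 242 = -163156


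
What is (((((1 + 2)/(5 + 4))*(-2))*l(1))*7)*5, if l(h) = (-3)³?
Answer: 630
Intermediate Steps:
l(h) = -27
(((((1 + 2)/(5 + 4))*(-2))*l(1))*7)*5 = (((((1 + 2)/(5 + 4))*(-2))*(-27))*7)*5 = ((((3/9)*(-2))*(-27))*7)*5 = ((((3*(⅑))*(-2))*(-27))*7)*5 = ((((⅓)*(-2))*(-27))*7)*5 = (-⅔*(-27)*7)*5 = (18*7)*5 = 126*5 = 630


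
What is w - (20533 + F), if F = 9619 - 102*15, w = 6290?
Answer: -22332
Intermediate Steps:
F = 8089 (F = 9619 - 1530 = 8089)
w - (20533 + F) = 6290 - (20533 + 8089) = 6290 - 1*28622 = 6290 - 28622 = -22332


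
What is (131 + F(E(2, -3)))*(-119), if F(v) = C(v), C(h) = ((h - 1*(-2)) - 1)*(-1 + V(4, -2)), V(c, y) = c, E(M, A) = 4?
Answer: -17374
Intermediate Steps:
C(h) = 3 + 3*h (C(h) = ((h - 1*(-2)) - 1)*(-1 + 4) = ((h + 2) - 1)*3 = ((2 + h) - 1)*3 = (1 + h)*3 = 3 + 3*h)
F(v) = 3 + 3*v
(131 + F(E(2, -3)))*(-119) = (131 + (3 + 3*4))*(-119) = (131 + (3 + 12))*(-119) = (131 + 15)*(-119) = 146*(-119) = -17374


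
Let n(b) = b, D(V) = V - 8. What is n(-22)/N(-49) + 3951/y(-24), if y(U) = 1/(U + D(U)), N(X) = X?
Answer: -10841522/49 ≈ -2.2126e+5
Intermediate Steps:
D(V) = -8 + V
y(U) = 1/(-8 + 2*U) (y(U) = 1/(U + (-8 + U)) = 1/(-8 + 2*U))
n(-22)/N(-49) + 3951/y(-24) = -22/(-49) + 3951/((1/(2*(-4 - 24)))) = -22*(-1/49) + 3951/(((½)/(-28))) = 22/49 + 3951/(((½)*(-1/28))) = 22/49 + 3951/(-1/56) = 22/49 + 3951*(-56) = 22/49 - 221256 = -10841522/49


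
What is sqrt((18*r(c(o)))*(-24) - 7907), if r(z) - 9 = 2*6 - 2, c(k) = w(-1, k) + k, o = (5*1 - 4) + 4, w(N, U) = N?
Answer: I*sqrt(16115) ≈ 126.94*I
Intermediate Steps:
o = 5 (o = (5 - 4) + 4 = 1 + 4 = 5)
c(k) = -1 + k
r(z) = 19 (r(z) = 9 + (2*6 - 2) = 9 + (12 - 2) = 9 + 10 = 19)
sqrt((18*r(c(o)))*(-24) - 7907) = sqrt((18*19)*(-24) - 7907) = sqrt(342*(-24) - 7907) = sqrt(-8208 - 7907) = sqrt(-16115) = I*sqrt(16115)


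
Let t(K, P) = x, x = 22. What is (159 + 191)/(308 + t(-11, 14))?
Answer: 35/33 ≈ 1.0606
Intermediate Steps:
t(K, P) = 22
(159 + 191)/(308 + t(-11, 14)) = (159 + 191)/(308 + 22) = 350/330 = 350*(1/330) = 35/33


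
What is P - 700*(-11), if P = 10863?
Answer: 18563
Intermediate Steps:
P - 700*(-11) = 10863 - 700*(-11) = 10863 - 1*(-7700) = 10863 + 7700 = 18563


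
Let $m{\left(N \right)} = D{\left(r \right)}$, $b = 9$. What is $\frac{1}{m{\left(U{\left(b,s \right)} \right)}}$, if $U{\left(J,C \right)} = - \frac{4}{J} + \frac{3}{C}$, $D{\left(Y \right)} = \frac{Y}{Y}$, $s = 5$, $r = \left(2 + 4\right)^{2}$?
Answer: $1$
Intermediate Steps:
$r = 36$ ($r = 6^{2} = 36$)
$D{\left(Y \right)} = 1$
$m{\left(N \right)} = 1$
$\frac{1}{m{\left(U{\left(b,s \right)} \right)}} = 1^{-1} = 1$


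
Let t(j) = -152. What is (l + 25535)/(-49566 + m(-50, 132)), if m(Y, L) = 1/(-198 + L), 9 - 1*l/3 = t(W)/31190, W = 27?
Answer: -26310214788/51016812415 ≈ -0.51572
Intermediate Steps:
l = 421293/15595 (l = 27 - (-456)/31190 = 27 - 3*(-76/15595) = 27 + 228/15595 = 421293/15595 ≈ 27.015)
(l + 25535)/(-49566 + m(-50, 132)) = (421293/15595 + 25535)/(-49566 + 1/(-198 + 132)) = 398639618/(15595*(-49566 + 1/(-66))) = 398639618/(15595*(-49566 - 1/66)) = 398639618/(15595*(-3271357/66)) = (398639618/15595)*(-66/3271357) = -26310214788/51016812415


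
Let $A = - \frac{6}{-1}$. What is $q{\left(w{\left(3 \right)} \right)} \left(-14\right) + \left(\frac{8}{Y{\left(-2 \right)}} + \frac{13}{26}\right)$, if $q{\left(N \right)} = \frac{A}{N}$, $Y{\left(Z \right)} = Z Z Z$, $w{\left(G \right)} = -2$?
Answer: $\frac{83}{2} \approx 41.5$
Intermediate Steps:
$Y{\left(Z \right)} = Z^{3}$ ($Y{\left(Z \right)} = Z^{2} Z = Z^{3}$)
$A = 6$ ($A = \left(-6\right) \left(-1\right) = 6$)
$q{\left(N \right)} = \frac{6}{N}$
$q{\left(w{\left(3 \right)} \right)} \left(-14\right) + \left(\frac{8}{Y{\left(-2 \right)}} + \frac{13}{26}\right) = \frac{6}{-2} \left(-14\right) + \left(\frac{8}{\left(-2\right)^{3}} + \frac{13}{26}\right) = 6 \left(- \frac{1}{2}\right) \left(-14\right) + \left(\frac{8}{-8} + 13 \cdot \frac{1}{26}\right) = \left(-3\right) \left(-14\right) + \left(8 \left(- \frac{1}{8}\right) + \frac{1}{2}\right) = 42 + \left(-1 + \frac{1}{2}\right) = 42 - \frac{1}{2} = \frac{83}{2}$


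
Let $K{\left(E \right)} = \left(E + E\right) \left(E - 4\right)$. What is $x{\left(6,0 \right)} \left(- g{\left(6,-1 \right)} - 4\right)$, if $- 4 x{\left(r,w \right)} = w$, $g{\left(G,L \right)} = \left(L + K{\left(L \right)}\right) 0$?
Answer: $0$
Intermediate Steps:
$K{\left(E \right)} = 2 E \left(-4 + E\right)$
$g{\left(G,L \right)} = 0$ ($g{\left(G,L \right)} = \left(L + 2 L \left(-4 + L\right)\right) 0 = 0$)
$x{\left(r,w \right)} = - \frac{w}{4}$
$x{\left(6,0 \right)} \left(- g{\left(6,-1 \right)} - 4\right) = \left(- \frac{1}{4}\right) 0 \left(\left(-1\right) 0 - 4\right) = 0 \left(0 - 4\right) = 0 \left(-4\right) = 0$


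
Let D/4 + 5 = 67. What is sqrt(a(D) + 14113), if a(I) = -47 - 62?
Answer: 6*sqrt(389) ≈ 118.34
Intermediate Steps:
D = 248 (D = -20 + 4*67 = -20 + 268 = 248)
a(I) = -109
sqrt(a(D) + 14113) = sqrt(-109 + 14113) = sqrt(14004) = 6*sqrt(389)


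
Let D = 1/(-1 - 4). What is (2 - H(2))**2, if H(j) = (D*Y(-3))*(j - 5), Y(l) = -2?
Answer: 256/25 ≈ 10.240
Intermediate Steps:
D = -1/5 (D = 1/(-5) = -1/5 ≈ -0.20000)
H(j) = -2 + 2*j/5 (H(j) = (-1/5*(-2))*(j - 5) = 2*(-5 + j)/5 = -2 + 2*j/5)
(2 - H(2))**2 = (2 - (-2 + (2/5)*2))**2 = (2 - (-2 + 4/5))**2 = (2 - 1*(-6/5))**2 = (2 + 6/5)**2 = (16/5)**2 = 256/25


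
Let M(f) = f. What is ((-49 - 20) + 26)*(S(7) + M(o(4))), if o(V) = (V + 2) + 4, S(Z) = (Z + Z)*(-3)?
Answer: 1376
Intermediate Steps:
S(Z) = -6*Z (S(Z) = (2*Z)*(-3) = -6*Z)
o(V) = 6 + V (o(V) = (2 + V) + 4 = 6 + V)
((-49 - 20) + 26)*(S(7) + M(o(4))) = ((-49 - 20) + 26)*(-6*7 + (6 + 4)) = (-69 + 26)*(-42 + 10) = -43*(-32) = 1376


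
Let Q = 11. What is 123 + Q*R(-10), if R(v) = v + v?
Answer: -97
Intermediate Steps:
R(v) = 2*v
123 + Q*R(-10) = 123 + 11*(2*(-10)) = 123 + 11*(-20) = 123 - 220 = -97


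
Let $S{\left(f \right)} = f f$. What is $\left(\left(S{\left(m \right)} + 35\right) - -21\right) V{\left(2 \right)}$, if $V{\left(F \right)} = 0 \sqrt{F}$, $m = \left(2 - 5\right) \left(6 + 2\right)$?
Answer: $0$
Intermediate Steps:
$m = -24$ ($m = \left(-3\right) 8 = -24$)
$S{\left(f \right)} = f^{2}$
$V{\left(F \right)} = 0$
$\left(\left(S{\left(m \right)} + 35\right) - -21\right) V{\left(2 \right)} = \left(\left(\left(-24\right)^{2} + 35\right) - -21\right) 0 = \left(\left(576 + 35\right) + 21\right) 0 = \left(611 + 21\right) 0 = 632 \cdot 0 = 0$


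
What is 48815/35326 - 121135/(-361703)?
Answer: 21935746955/12777520178 ≈ 1.7167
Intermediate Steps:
48815/35326 - 121135/(-361703) = 48815*(1/35326) - 121135*(-1/361703) = 48815/35326 + 121135/361703 = 21935746955/12777520178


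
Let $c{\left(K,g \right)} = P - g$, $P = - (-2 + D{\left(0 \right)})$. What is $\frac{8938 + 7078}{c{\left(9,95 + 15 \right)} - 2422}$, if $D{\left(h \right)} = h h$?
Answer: $- \frac{728}{115} \approx -6.3304$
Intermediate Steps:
$D{\left(h \right)} = h^{2}$
$P = 2$ ($P = - (-2 + 0^{2}) = - (-2 + 0) = \left(-1\right) \left(-2\right) = 2$)
$c{\left(K,g \right)} = 2 - g$
$\frac{8938 + 7078}{c{\left(9,95 + 15 \right)} - 2422} = \frac{8938 + 7078}{\left(2 - \left(95 + 15\right)\right) - 2422} = \frac{16016}{\left(2 - 110\right) - 2422} = \frac{16016}{-108 - 2422} = \frac{16016}{-2530} = 16016 \left(- \frac{1}{2530}\right) = - \frac{728}{115}$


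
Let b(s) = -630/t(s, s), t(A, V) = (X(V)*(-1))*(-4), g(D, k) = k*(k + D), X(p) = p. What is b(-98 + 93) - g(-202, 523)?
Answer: -335703/2 ≈ -1.6785e+5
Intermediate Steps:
g(D, k) = k*(D + k)
t(A, V) = 4*V (t(A, V) = (V*(-1))*(-4) = -V*(-4) = 4*V)
b(s) = -315/(2*s) (b(s) = -630*1/(4*s) = -315/(2*s))
b(-98 + 93) - g(-202, 523) = -315/(2*(-98 + 93)) - 523*(-202 + 523) = -315/2/(-5) - 523*321 = -315/2*(-⅕) - 1*167883 = 63/2 - 167883 = -335703/2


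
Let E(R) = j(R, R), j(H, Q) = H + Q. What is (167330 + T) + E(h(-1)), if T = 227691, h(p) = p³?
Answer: 395019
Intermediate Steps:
E(R) = 2*R (E(R) = R + R = 2*R)
(167330 + T) + E(h(-1)) = (167330 + 227691) + 2*(-1)³ = 395021 + 2*(-1) = 395021 - 2 = 395019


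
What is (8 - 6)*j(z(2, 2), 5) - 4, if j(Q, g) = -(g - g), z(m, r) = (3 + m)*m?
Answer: -4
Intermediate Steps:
z(m, r) = m*(3 + m)
j(Q, g) = 0 (j(Q, g) = -1*0 = 0)
(8 - 6)*j(z(2, 2), 5) - 4 = (8 - 6)*0 - 4 = 2*0 - 4 = 0 - 4 = -4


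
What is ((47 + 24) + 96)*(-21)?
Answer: -3507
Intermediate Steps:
((47 + 24) + 96)*(-21) = (71 + 96)*(-21) = 167*(-21) = -3507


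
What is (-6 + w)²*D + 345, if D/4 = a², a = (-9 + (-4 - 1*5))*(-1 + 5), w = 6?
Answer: 345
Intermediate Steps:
a = -72 (a = (-9 + (-4 - 5))*4 = (-9 - 9)*4 = -18*4 = -72)
D = 20736 (D = 4*(-72)² = 4*5184 = 20736)
(-6 + w)²*D + 345 = (-6 + 6)²*20736 + 345 = 0²*20736 + 345 = 0*20736 + 345 = 0 + 345 = 345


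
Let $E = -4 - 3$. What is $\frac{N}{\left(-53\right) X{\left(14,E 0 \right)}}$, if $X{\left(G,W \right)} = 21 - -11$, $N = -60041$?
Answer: $\frac{60041}{1696} \approx 35.402$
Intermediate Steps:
$E = -7$ ($E = -4 - 3 = -7$)
$X{\left(G,W \right)} = 32$ ($X{\left(G,W \right)} = 21 + 11 = 32$)
$\frac{N}{\left(-53\right) X{\left(14,E 0 \right)}} = - \frac{60041}{\left(-53\right) 32} = - \frac{60041}{-1696} = \left(-60041\right) \left(- \frac{1}{1696}\right) = \frac{60041}{1696}$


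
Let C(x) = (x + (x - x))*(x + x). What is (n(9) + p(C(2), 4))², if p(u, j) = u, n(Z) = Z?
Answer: 289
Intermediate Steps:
C(x) = 2*x² (C(x) = (x + 0)*(2*x) = x*(2*x) = 2*x²)
(n(9) + p(C(2), 4))² = (9 + 2*2²)² = (9 + 2*4)² = (9 + 8)² = 17² = 289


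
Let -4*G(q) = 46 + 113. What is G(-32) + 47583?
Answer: 190173/4 ≈ 47543.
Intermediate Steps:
G(q) = -159/4 (G(q) = -(46 + 113)/4 = -1/4*159 = -159/4)
G(-32) + 47583 = -159/4 + 47583 = 190173/4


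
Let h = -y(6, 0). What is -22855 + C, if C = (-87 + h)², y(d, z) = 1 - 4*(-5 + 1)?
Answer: -12039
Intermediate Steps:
y(d, z) = 17 (y(d, z) = 1 - 4*(-4) = 1 + 16 = 17)
h = -17 (h = -1*17 = -17)
C = 10816 (C = (-87 - 17)² = (-104)² = 10816)
-22855 + C = -22855 + 10816 = -12039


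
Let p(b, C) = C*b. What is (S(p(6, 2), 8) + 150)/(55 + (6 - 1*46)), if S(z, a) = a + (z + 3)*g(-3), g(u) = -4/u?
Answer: 178/15 ≈ 11.867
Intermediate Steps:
S(z, a) = 4 + a + 4*z/3 (S(z, a) = a + (z + 3)*(-4/(-3)) = a + (3 + z)*(-4*(-1/3)) = a + (3 + z)*(4/3) = a + (4 + 4*z/3) = 4 + a + 4*z/3)
(S(p(6, 2), 8) + 150)/(55 + (6 - 1*46)) = ((4 + 8 + 4*(2*6)/3) + 150)/(55 + (6 - 1*46)) = ((4 + 8 + (4/3)*12) + 150)/(55 + (6 - 46)) = ((4 + 8 + 16) + 150)/(55 - 40) = (28 + 150)/15 = 178*(1/15) = 178/15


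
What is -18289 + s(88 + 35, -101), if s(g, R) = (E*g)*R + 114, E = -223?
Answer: 2752154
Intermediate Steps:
s(g, R) = 114 - 223*R*g (s(g, R) = (-223*g)*R + 114 = -223*R*g + 114 = 114 - 223*R*g)
-18289 + s(88 + 35, -101) = -18289 + (114 - 223*(-101)*(88 + 35)) = -18289 + (114 - 223*(-101)*123) = -18289 + (114 + 2770329) = -18289 + 2770443 = 2752154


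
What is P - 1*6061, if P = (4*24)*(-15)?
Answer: -7501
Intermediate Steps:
P = -1440 (P = 96*(-15) = -1440)
P - 1*6061 = -1440 - 1*6061 = -1440 - 6061 = -7501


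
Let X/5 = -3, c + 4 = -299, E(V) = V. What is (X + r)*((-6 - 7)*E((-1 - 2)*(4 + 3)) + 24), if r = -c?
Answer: 85536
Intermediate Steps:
c = -303 (c = -4 - 299 = -303)
X = -15 (X = 5*(-3) = -15)
r = 303 (r = -1*(-303) = 303)
(X + r)*((-6 - 7)*E((-1 - 2)*(4 + 3)) + 24) = (-15 + 303)*((-6 - 7)*((-1 - 2)*(4 + 3)) + 24) = 288*(-(-39)*7 + 24) = 288*(-13*(-21) + 24) = 288*(273 + 24) = 288*297 = 85536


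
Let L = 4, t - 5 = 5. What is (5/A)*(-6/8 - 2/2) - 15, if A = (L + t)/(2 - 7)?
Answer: -95/8 ≈ -11.875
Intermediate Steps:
t = 10 (t = 5 + 5 = 10)
A = -14/5 (A = (4 + 10)/(2 - 7) = 14/(-5) = 14*(-1/5) = -14/5 ≈ -2.8000)
(5/A)*(-6/8 - 2/2) - 15 = (5/(-14/5))*(-6/8 - 2/2) - 15 = (5*(-5/14))*(-6*1/8 - 2*1/2) - 15 = -25*(-3/4 - 1)/14 - 15 = -25/14*(-7/4) - 15 = 25/8 - 15 = -95/8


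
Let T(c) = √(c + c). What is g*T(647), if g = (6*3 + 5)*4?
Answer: 92*√1294 ≈ 3309.4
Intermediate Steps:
T(c) = √2*√c (T(c) = √(2*c) = √2*√c)
g = 92 (g = (18 + 5)*4 = 23*4 = 92)
g*T(647) = 92*(√2*√647) = 92*√1294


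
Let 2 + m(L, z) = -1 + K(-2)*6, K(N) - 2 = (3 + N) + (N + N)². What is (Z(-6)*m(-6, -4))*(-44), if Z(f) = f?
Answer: 29304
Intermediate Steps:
K(N) = 5 + N + 4*N² (K(N) = 2 + ((3 + N) + (N + N)²) = 2 + ((3 + N) + (2*N)²) = 2 + ((3 + N) + 4*N²) = 2 + (3 + N + 4*N²) = 5 + N + 4*N²)
m(L, z) = 111 (m(L, z) = -2 + (-1 + (5 - 2 + 4*(-2)²)*6) = -2 + (-1 + (5 - 2 + 4*4)*6) = -2 + (-1 + (5 - 2 + 16)*6) = -2 + (-1 + 19*6) = -2 + (-1 + 114) = -2 + 113 = 111)
(Z(-6)*m(-6, -4))*(-44) = -6*111*(-44) = -666*(-44) = 29304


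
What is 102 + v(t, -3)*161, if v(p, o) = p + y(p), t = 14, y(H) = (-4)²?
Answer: 4932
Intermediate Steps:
y(H) = 16
v(p, o) = 16 + p (v(p, o) = p + 16 = 16 + p)
102 + v(t, -3)*161 = 102 + (16 + 14)*161 = 102 + 30*161 = 102 + 4830 = 4932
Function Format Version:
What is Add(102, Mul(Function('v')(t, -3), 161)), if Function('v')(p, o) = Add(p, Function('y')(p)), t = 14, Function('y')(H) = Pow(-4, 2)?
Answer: 4932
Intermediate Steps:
Function('y')(H) = 16
Function('v')(p, o) = Add(16, p) (Function('v')(p, o) = Add(p, 16) = Add(16, p))
Add(102, Mul(Function('v')(t, -3), 161)) = Add(102, Mul(Add(16, 14), 161)) = Add(102, Mul(30, 161)) = Add(102, 4830) = 4932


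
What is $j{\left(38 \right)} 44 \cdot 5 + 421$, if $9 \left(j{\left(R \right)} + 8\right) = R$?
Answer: $- \frac{3691}{9} \approx -410.11$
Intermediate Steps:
$j{\left(R \right)} = -8 + \frac{R}{9}$
$j{\left(38 \right)} 44 \cdot 5 + 421 = \left(-8 + \frac{1}{9} \cdot 38\right) 44 \cdot 5 + 421 = \left(-8 + \frac{38}{9}\right) 220 + 421 = \left(- \frac{34}{9}\right) 220 + 421 = - \frac{7480}{9} + 421 = - \frac{3691}{9}$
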